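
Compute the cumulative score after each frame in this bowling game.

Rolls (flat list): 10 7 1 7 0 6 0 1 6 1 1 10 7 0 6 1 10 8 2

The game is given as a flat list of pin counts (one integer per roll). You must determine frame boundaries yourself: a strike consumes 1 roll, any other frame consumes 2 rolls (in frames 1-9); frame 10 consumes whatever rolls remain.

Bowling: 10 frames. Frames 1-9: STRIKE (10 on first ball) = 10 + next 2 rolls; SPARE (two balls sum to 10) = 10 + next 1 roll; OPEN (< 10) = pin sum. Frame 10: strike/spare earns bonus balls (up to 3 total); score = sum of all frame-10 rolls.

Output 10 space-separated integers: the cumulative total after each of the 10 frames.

Answer: 18 26 33 39 46 48 65 72 79 99

Derivation:
Frame 1: STRIKE. 10 + next two rolls (7+1) = 18. Cumulative: 18
Frame 2: OPEN (7+1=8). Cumulative: 26
Frame 3: OPEN (7+0=7). Cumulative: 33
Frame 4: OPEN (6+0=6). Cumulative: 39
Frame 5: OPEN (1+6=7). Cumulative: 46
Frame 6: OPEN (1+1=2). Cumulative: 48
Frame 7: STRIKE. 10 + next two rolls (7+0) = 17. Cumulative: 65
Frame 8: OPEN (7+0=7). Cumulative: 72
Frame 9: OPEN (6+1=7). Cumulative: 79
Frame 10: STRIKE. Sum of all frame-10 rolls (10+8+2) = 20. Cumulative: 99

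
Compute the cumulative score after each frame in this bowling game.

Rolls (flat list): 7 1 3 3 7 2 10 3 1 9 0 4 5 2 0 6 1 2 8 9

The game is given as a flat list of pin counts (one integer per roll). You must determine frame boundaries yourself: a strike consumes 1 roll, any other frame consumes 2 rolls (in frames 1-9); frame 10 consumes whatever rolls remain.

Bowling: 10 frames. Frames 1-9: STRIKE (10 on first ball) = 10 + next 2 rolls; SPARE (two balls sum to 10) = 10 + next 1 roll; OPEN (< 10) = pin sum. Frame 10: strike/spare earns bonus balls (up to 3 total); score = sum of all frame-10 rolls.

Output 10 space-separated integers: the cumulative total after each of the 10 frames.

Answer: 8 14 23 37 41 50 59 61 68 87

Derivation:
Frame 1: OPEN (7+1=8). Cumulative: 8
Frame 2: OPEN (3+3=6). Cumulative: 14
Frame 3: OPEN (7+2=9). Cumulative: 23
Frame 4: STRIKE. 10 + next two rolls (3+1) = 14. Cumulative: 37
Frame 5: OPEN (3+1=4). Cumulative: 41
Frame 6: OPEN (9+0=9). Cumulative: 50
Frame 7: OPEN (4+5=9). Cumulative: 59
Frame 8: OPEN (2+0=2). Cumulative: 61
Frame 9: OPEN (6+1=7). Cumulative: 68
Frame 10: SPARE. Sum of all frame-10 rolls (2+8+9) = 19. Cumulative: 87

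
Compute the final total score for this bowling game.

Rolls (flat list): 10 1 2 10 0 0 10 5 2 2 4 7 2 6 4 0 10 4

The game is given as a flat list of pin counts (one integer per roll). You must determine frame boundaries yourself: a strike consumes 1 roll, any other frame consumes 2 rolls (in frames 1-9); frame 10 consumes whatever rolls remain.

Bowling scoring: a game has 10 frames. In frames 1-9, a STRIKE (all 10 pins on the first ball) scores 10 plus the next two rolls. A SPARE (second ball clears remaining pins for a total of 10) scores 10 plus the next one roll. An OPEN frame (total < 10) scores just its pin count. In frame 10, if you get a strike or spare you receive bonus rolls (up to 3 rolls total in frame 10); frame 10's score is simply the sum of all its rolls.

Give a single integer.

Answer: 89

Derivation:
Frame 1: STRIKE. 10 + next two rolls (1+2) = 13. Cumulative: 13
Frame 2: OPEN (1+2=3). Cumulative: 16
Frame 3: STRIKE. 10 + next two rolls (0+0) = 10. Cumulative: 26
Frame 4: OPEN (0+0=0). Cumulative: 26
Frame 5: STRIKE. 10 + next two rolls (5+2) = 17. Cumulative: 43
Frame 6: OPEN (5+2=7). Cumulative: 50
Frame 7: OPEN (2+4=6). Cumulative: 56
Frame 8: OPEN (7+2=9). Cumulative: 65
Frame 9: SPARE (6+4=10). 10 + next roll (0) = 10. Cumulative: 75
Frame 10: SPARE. Sum of all frame-10 rolls (0+10+4) = 14. Cumulative: 89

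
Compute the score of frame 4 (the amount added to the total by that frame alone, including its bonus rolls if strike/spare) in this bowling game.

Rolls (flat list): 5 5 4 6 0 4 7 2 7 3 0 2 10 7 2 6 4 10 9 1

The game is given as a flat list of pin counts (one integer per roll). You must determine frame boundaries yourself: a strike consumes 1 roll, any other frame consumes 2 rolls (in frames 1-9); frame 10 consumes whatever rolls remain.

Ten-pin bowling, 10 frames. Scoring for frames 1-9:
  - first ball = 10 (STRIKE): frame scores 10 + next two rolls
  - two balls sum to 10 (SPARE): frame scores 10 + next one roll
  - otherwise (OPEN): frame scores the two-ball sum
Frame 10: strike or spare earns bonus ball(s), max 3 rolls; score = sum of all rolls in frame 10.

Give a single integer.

Answer: 9

Derivation:
Frame 1: SPARE (5+5=10). 10 + next roll (4) = 14. Cumulative: 14
Frame 2: SPARE (4+6=10). 10 + next roll (0) = 10. Cumulative: 24
Frame 3: OPEN (0+4=4). Cumulative: 28
Frame 4: OPEN (7+2=9). Cumulative: 37
Frame 5: SPARE (7+3=10). 10 + next roll (0) = 10. Cumulative: 47
Frame 6: OPEN (0+2=2). Cumulative: 49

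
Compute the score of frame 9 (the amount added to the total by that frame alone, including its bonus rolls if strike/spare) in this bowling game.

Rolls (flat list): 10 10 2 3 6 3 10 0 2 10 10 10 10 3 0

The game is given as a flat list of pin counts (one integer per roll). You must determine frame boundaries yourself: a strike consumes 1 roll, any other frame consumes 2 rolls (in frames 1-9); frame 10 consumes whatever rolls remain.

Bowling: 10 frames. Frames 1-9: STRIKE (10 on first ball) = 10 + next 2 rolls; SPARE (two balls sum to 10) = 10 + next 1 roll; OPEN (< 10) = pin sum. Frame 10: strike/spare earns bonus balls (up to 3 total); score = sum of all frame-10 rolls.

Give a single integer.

Frame 1: STRIKE. 10 + next two rolls (10+2) = 22. Cumulative: 22
Frame 2: STRIKE. 10 + next two rolls (2+3) = 15. Cumulative: 37
Frame 3: OPEN (2+3=5). Cumulative: 42
Frame 4: OPEN (6+3=9). Cumulative: 51
Frame 5: STRIKE. 10 + next two rolls (0+2) = 12. Cumulative: 63
Frame 6: OPEN (0+2=2). Cumulative: 65
Frame 7: STRIKE. 10 + next two rolls (10+10) = 30. Cumulative: 95
Frame 8: STRIKE. 10 + next two rolls (10+10) = 30. Cumulative: 125
Frame 9: STRIKE. 10 + next two rolls (10+3) = 23. Cumulative: 148
Frame 10: STRIKE. Sum of all frame-10 rolls (10+3+0) = 13. Cumulative: 161

Answer: 23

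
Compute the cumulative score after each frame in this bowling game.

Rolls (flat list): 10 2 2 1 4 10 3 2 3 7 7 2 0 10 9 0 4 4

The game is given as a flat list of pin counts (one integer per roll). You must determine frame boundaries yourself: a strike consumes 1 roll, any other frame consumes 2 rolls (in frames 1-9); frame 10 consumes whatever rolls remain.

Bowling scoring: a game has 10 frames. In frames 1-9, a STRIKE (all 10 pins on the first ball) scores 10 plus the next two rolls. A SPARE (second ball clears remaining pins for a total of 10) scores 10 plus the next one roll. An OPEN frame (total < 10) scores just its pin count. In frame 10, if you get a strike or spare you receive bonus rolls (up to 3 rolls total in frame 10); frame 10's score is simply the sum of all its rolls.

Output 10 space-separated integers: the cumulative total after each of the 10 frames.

Frame 1: STRIKE. 10 + next two rolls (2+2) = 14. Cumulative: 14
Frame 2: OPEN (2+2=4). Cumulative: 18
Frame 3: OPEN (1+4=5). Cumulative: 23
Frame 4: STRIKE. 10 + next two rolls (3+2) = 15. Cumulative: 38
Frame 5: OPEN (3+2=5). Cumulative: 43
Frame 6: SPARE (3+7=10). 10 + next roll (7) = 17. Cumulative: 60
Frame 7: OPEN (7+2=9). Cumulative: 69
Frame 8: SPARE (0+10=10). 10 + next roll (9) = 19. Cumulative: 88
Frame 9: OPEN (9+0=9). Cumulative: 97
Frame 10: OPEN. Sum of all frame-10 rolls (4+4) = 8. Cumulative: 105

Answer: 14 18 23 38 43 60 69 88 97 105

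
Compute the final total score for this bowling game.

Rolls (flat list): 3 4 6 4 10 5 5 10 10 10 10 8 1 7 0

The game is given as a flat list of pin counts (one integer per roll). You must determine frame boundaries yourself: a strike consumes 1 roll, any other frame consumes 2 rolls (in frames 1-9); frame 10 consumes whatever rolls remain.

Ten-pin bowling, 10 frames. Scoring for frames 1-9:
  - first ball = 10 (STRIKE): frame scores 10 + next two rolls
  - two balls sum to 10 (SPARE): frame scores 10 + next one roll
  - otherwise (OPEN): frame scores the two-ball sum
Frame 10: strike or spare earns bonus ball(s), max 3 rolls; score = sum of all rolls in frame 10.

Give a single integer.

Answer: 190

Derivation:
Frame 1: OPEN (3+4=7). Cumulative: 7
Frame 2: SPARE (6+4=10). 10 + next roll (10) = 20. Cumulative: 27
Frame 3: STRIKE. 10 + next two rolls (5+5) = 20. Cumulative: 47
Frame 4: SPARE (5+5=10). 10 + next roll (10) = 20. Cumulative: 67
Frame 5: STRIKE. 10 + next two rolls (10+10) = 30. Cumulative: 97
Frame 6: STRIKE. 10 + next two rolls (10+10) = 30. Cumulative: 127
Frame 7: STRIKE. 10 + next two rolls (10+8) = 28. Cumulative: 155
Frame 8: STRIKE. 10 + next two rolls (8+1) = 19. Cumulative: 174
Frame 9: OPEN (8+1=9). Cumulative: 183
Frame 10: OPEN. Sum of all frame-10 rolls (7+0) = 7. Cumulative: 190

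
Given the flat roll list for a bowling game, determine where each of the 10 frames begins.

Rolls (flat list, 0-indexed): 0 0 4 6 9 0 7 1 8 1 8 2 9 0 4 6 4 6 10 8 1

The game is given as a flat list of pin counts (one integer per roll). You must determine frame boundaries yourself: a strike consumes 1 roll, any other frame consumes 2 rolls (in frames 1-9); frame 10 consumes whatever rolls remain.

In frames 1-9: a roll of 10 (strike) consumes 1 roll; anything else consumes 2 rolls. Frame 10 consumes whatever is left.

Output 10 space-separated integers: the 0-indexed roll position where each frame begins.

Answer: 0 2 4 6 8 10 12 14 16 18

Derivation:
Frame 1 starts at roll index 0: rolls=0,0 (sum=0), consumes 2 rolls
Frame 2 starts at roll index 2: rolls=4,6 (sum=10), consumes 2 rolls
Frame 3 starts at roll index 4: rolls=9,0 (sum=9), consumes 2 rolls
Frame 4 starts at roll index 6: rolls=7,1 (sum=8), consumes 2 rolls
Frame 5 starts at roll index 8: rolls=8,1 (sum=9), consumes 2 rolls
Frame 6 starts at roll index 10: rolls=8,2 (sum=10), consumes 2 rolls
Frame 7 starts at roll index 12: rolls=9,0 (sum=9), consumes 2 rolls
Frame 8 starts at roll index 14: rolls=4,6 (sum=10), consumes 2 rolls
Frame 9 starts at roll index 16: rolls=4,6 (sum=10), consumes 2 rolls
Frame 10 starts at roll index 18: 3 remaining rolls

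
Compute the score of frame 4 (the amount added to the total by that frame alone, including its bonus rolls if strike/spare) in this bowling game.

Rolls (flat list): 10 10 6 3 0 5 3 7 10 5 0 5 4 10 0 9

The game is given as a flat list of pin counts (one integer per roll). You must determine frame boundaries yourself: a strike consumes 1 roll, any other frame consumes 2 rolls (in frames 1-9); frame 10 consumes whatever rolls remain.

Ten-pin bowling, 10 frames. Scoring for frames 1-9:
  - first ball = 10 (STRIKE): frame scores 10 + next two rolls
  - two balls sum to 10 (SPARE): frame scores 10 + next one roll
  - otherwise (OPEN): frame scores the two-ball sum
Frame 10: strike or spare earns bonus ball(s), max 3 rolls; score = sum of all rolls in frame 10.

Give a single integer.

Answer: 5

Derivation:
Frame 1: STRIKE. 10 + next two rolls (10+6) = 26. Cumulative: 26
Frame 2: STRIKE. 10 + next two rolls (6+3) = 19. Cumulative: 45
Frame 3: OPEN (6+3=9). Cumulative: 54
Frame 4: OPEN (0+5=5). Cumulative: 59
Frame 5: SPARE (3+7=10). 10 + next roll (10) = 20. Cumulative: 79
Frame 6: STRIKE. 10 + next two rolls (5+0) = 15. Cumulative: 94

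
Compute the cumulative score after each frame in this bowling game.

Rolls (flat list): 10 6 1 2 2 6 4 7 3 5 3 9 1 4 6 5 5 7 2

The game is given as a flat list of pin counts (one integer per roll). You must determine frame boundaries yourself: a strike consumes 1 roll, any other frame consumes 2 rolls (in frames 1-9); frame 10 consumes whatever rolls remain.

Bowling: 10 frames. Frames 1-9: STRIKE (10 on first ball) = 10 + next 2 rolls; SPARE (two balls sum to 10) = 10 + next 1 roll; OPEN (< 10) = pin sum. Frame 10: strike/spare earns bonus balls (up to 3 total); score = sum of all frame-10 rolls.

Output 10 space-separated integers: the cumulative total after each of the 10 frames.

Frame 1: STRIKE. 10 + next two rolls (6+1) = 17. Cumulative: 17
Frame 2: OPEN (6+1=7). Cumulative: 24
Frame 3: OPEN (2+2=4). Cumulative: 28
Frame 4: SPARE (6+4=10). 10 + next roll (7) = 17. Cumulative: 45
Frame 5: SPARE (7+3=10). 10 + next roll (5) = 15. Cumulative: 60
Frame 6: OPEN (5+3=8). Cumulative: 68
Frame 7: SPARE (9+1=10). 10 + next roll (4) = 14. Cumulative: 82
Frame 8: SPARE (4+6=10). 10 + next roll (5) = 15. Cumulative: 97
Frame 9: SPARE (5+5=10). 10 + next roll (7) = 17. Cumulative: 114
Frame 10: OPEN. Sum of all frame-10 rolls (7+2) = 9. Cumulative: 123

Answer: 17 24 28 45 60 68 82 97 114 123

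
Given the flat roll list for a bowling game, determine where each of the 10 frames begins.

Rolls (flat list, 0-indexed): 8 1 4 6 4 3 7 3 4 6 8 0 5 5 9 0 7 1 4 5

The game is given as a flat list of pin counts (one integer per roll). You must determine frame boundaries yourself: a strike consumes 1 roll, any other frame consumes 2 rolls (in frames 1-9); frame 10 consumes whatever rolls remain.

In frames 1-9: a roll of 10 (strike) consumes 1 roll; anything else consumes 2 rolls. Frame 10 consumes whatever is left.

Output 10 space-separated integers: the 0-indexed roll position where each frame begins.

Frame 1 starts at roll index 0: rolls=8,1 (sum=9), consumes 2 rolls
Frame 2 starts at roll index 2: rolls=4,6 (sum=10), consumes 2 rolls
Frame 3 starts at roll index 4: rolls=4,3 (sum=7), consumes 2 rolls
Frame 4 starts at roll index 6: rolls=7,3 (sum=10), consumes 2 rolls
Frame 5 starts at roll index 8: rolls=4,6 (sum=10), consumes 2 rolls
Frame 6 starts at roll index 10: rolls=8,0 (sum=8), consumes 2 rolls
Frame 7 starts at roll index 12: rolls=5,5 (sum=10), consumes 2 rolls
Frame 8 starts at roll index 14: rolls=9,0 (sum=9), consumes 2 rolls
Frame 9 starts at roll index 16: rolls=7,1 (sum=8), consumes 2 rolls
Frame 10 starts at roll index 18: 2 remaining rolls

Answer: 0 2 4 6 8 10 12 14 16 18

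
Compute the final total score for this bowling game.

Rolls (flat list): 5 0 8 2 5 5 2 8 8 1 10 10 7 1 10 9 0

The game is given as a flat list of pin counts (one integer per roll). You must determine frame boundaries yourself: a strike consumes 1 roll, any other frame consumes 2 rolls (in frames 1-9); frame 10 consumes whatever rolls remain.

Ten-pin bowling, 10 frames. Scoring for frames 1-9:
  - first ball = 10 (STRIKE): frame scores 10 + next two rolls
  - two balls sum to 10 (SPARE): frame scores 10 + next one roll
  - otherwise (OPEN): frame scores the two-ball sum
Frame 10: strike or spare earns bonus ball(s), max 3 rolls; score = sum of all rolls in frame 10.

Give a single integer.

Frame 1: OPEN (5+0=5). Cumulative: 5
Frame 2: SPARE (8+2=10). 10 + next roll (5) = 15. Cumulative: 20
Frame 3: SPARE (5+5=10). 10 + next roll (2) = 12. Cumulative: 32
Frame 4: SPARE (2+8=10). 10 + next roll (8) = 18. Cumulative: 50
Frame 5: OPEN (8+1=9). Cumulative: 59
Frame 6: STRIKE. 10 + next two rolls (10+7) = 27. Cumulative: 86
Frame 7: STRIKE. 10 + next two rolls (7+1) = 18. Cumulative: 104
Frame 8: OPEN (7+1=8). Cumulative: 112
Frame 9: STRIKE. 10 + next two rolls (9+0) = 19. Cumulative: 131
Frame 10: OPEN. Sum of all frame-10 rolls (9+0) = 9. Cumulative: 140

Answer: 140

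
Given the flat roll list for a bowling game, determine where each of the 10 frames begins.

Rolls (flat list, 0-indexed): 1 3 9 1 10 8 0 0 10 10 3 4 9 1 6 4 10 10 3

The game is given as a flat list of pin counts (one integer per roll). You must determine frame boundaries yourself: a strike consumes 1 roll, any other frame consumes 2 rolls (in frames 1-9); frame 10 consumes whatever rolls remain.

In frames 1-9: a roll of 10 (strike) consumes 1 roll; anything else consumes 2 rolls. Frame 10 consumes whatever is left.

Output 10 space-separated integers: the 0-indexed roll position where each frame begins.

Answer: 0 2 4 5 7 9 10 12 14 16

Derivation:
Frame 1 starts at roll index 0: rolls=1,3 (sum=4), consumes 2 rolls
Frame 2 starts at roll index 2: rolls=9,1 (sum=10), consumes 2 rolls
Frame 3 starts at roll index 4: roll=10 (strike), consumes 1 roll
Frame 4 starts at roll index 5: rolls=8,0 (sum=8), consumes 2 rolls
Frame 5 starts at roll index 7: rolls=0,10 (sum=10), consumes 2 rolls
Frame 6 starts at roll index 9: roll=10 (strike), consumes 1 roll
Frame 7 starts at roll index 10: rolls=3,4 (sum=7), consumes 2 rolls
Frame 8 starts at roll index 12: rolls=9,1 (sum=10), consumes 2 rolls
Frame 9 starts at roll index 14: rolls=6,4 (sum=10), consumes 2 rolls
Frame 10 starts at roll index 16: 3 remaining rolls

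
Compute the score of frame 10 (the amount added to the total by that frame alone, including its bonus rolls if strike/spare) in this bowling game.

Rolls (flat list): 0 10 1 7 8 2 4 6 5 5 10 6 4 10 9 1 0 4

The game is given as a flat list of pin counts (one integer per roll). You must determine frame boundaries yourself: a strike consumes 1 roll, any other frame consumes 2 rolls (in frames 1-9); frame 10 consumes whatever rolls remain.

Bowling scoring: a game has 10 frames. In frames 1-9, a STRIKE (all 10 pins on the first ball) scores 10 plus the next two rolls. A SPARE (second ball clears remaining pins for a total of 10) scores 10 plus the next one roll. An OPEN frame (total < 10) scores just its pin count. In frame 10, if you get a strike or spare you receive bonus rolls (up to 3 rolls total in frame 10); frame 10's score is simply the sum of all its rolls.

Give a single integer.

Answer: 4

Derivation:
Frame 1: SPARE (0+10=10). 10 + next roll (1) = 11. Cumulative: 11
Frame 2: OPEN (1+7=8). Cumulative: 19
Frame 3: SPARE (8+2=10). 10 + next roll (4) = 14. Cumulative: 33
Frame 4: SPARE (4+6=10). 10 + next roll (5) = 15. Cumulative: 48
Frame 5: SPARE (5+5=10). 10 + next roll (10) = 20. Cumulative: 68
Frame 6: STRIKE. 10 + next two rolls (6+4) = 20. Cumulative: 88
Frame 7: SPARE (6+4=10). 10 + next roll (10) = 20. Cumulative: 108
Frame 8: STRIKE. 10 + next two rolls (9+1) = 20. Cumulative: 128
Frame 9: SPARE (9+1=10). 10 + next roll (0) = 10. Cumulative: 138
Frame 10: OPEN. Sum of all frame-10 rolls (0+4) = 4. Cumulative: 142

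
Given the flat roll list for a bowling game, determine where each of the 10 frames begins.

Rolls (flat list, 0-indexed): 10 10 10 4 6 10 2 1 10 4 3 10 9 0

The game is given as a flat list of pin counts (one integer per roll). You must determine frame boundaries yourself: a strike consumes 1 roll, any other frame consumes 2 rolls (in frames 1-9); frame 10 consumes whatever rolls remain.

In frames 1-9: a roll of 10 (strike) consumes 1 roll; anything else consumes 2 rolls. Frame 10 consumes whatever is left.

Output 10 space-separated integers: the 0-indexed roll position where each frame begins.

Answer: 0 1 2 3 5 6 8 9 11 12

Derivation:
Frame 1 starts at roll index 0: roll=10 (strike), consumes 1 roll
Frame 2 starts at roll index 1: roll=10 (strike), consumes 1 roll
Frame 3 starts at roll index 2: roll=10 (strike), consumes 1 roll
Frame 4 starts at roll index 3: rolls=4,6 (sum=10), consumes 2 rolls
Frame 5 starts at roll index 5: roll=10 (strike), consumes 1 roll
Frame 6 starts at roll index 6: rolls=2,1 (sum=3), consumes 2 rolls
Frame 7 starts at roll index 8: roll=10 (strike), consumes 1 roll
Frame 8 starts at roll index 9: rolls=4,3 (sum=7), consumes 2 rolls
Frame 9 starts at roll index 11: roll=10 (strike), consumes 1 roll
Frame 10 starts at roll index 12: 2 remaining rolls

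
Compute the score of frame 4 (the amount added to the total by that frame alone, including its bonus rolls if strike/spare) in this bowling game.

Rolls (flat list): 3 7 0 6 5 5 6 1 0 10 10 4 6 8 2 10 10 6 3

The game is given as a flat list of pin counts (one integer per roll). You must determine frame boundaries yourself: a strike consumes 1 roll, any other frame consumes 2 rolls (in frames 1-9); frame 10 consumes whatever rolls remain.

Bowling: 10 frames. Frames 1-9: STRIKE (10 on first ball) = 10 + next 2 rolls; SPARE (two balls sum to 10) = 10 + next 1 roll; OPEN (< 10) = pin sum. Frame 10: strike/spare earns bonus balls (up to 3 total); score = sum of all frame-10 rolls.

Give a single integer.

Answer: 7

Derivation:
Frame 1: SPARE (3+7=10). 10 + next roll (0) = 10. Cumulative: 10
Frame 2: OPEN (0+6=6). Cumulative: 16
Frame 3: SPARE (5+5=10). 10 + next roll (6) = 16. Cumulative: 32
Frame 4: OPEN (6+1=7). Cumulative: 39
Frame 5: SPARE (0+10=10). 10 + next roll (10) = 20. Cumulative: 59
Frame 6: STRIKE. 10 + next two rolls (4+6) = 20. Cumulative: 79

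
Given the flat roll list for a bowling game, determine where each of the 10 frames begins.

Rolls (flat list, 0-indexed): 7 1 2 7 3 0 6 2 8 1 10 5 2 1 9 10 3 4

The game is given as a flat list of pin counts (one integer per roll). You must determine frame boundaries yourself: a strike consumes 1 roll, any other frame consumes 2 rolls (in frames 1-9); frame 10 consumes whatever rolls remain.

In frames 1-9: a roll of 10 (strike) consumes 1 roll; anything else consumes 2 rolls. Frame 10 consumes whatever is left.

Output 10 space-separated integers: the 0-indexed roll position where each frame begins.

Frame 1 starts at roll index 0: rolls=7,1 (sum=8), consumes 2 rolls
Frame 2 starts at roll index 2: rolls=2,7 (sum=9), consumes 2 rolls
Frame 3 starts at roll index 4: rolls=3,0 (sum=3), consumes 2 rolls
Frame 4 starts at roll index 6: rolls=6,2 (sum=8), consumes 2 rolls
Frame 5 starts at roll index 8: rolls=8,1 (sum=9), consumes 2 rolls
Frame 6 starts at roll index 10: roll=10 (strike), consumes 1 roll
Frame 7 starts at roll index 11: rolls=5,2 (sum=7), consumes 2 rolls
Frame 8 starts at roll index 13: rolls=1,9 (sum=10), consumes 2 rolls
Frame 9 starts at roll index 15: roll=10 (strike), consumes 1 roll
Frame 10 starts at roll index 16: 2 remaining rolls

Answer: 0 2 4 6 8 10 11 13 15 16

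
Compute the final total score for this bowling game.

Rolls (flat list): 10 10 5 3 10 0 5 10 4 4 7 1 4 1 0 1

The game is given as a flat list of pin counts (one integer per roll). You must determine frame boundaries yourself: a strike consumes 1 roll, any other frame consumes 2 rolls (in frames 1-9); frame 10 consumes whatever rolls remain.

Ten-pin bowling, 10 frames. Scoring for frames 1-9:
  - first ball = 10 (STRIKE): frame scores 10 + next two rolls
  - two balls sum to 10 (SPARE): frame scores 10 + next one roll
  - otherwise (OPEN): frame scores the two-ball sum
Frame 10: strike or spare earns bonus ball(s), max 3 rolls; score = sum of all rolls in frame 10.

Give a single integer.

Answer: 111

Derivation:
Frame 1: STRIKE. 10 + next two rolls (10+5) = 25. Cumulative: 25
Frame 2: STRIKE. 10 + next two rolls (5+3) = 18. Cumulative: 43
Frame 3: OPEN (5+3=8). Cumulative: 51
Frame 4: STRIKE. 10 + next two rolls (0+5) = 15. Cumulative: 66
Frame 5: OPEN (0+5=5). Cumulative: 71
Frame 6: STRIKE. 10 + next two rolls (4+4) = 18. Cumulative: 89
Frame 7: OPEN (4+4=8). Cumulative: 97
Frame 8: OPEN (7+1=8). Cumulative: 105
Frame 9: OPEN (4+1=5). Cumulative: 110
Frame 10: OPEN. Sum of all frame-10 rolls (0+1) = 1. Cumulative: 111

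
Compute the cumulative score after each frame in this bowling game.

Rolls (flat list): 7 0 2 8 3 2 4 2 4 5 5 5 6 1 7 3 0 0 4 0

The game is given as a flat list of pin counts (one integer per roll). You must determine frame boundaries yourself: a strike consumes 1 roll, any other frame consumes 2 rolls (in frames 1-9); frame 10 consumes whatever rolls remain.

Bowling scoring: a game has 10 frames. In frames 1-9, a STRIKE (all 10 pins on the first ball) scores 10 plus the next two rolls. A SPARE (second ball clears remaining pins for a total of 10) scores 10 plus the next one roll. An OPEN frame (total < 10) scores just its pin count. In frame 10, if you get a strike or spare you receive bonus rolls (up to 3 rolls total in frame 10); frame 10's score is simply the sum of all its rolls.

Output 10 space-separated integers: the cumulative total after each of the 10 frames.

Frame 1: OPEN (7+0=7). Cumulative: 7
Frame 2: SPARE (2+8=10). 10 + next roll (3) = 13. Cumulative: 20
Frame 3: OPEN (3+2=5). Cumulative: 25
Frame 4: OPEN (4+2=6). Cumulative: 31
Frame 5: OPEN (4+5=9). Cumulative: 40
Frame 6: SPARE (5+5=10). 10 + next roll (6) = 16. Cumulative: 56
Frame 7: OPEN (6+1=7). Cumulative: 63
Frame 8: SPARE (7+3=10). 10 + next roll (0) = 10. Cumulative: 73
Frame 9: OPEN (0+0=0). Cumulative: 73
Frame 10: OPEN. Sum of all frame-10 rolls (4+0) = 4. Cumulative: 77

Answer: 7 20 25 31 40 56 63 73 73 77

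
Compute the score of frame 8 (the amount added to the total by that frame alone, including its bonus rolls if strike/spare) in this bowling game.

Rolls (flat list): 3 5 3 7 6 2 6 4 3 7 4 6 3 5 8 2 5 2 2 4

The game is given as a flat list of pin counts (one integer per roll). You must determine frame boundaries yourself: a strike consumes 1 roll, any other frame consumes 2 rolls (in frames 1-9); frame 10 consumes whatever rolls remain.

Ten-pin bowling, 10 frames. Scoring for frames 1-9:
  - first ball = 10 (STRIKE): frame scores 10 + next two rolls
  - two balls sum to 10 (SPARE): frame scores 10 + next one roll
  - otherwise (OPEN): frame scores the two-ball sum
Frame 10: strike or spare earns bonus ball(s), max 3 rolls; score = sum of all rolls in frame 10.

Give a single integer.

Frame 1: OPEN (3+5=8). Cumulative: 8
Frame 2: SPARE (3+7=10). 10 + next roll (6) = 16. Cumulative: 24
Frame 3: OPEN (6+2=8). Cumulative: 32
Frame 4: SPARE (6+4=10). 10 + next roll (3) = 13. Cumulative: 45
Frame 5: SPARE (3+7=10). 10 + next roll (4) = 14. Cumulative: 59
Frame 6: SPARE (4+6=10). 10 + next roll (3) = 13. Cumulative: 72
Frame 7: OPEN (3+5=8). Cumulative: 80
Frame 8: SPARE (8+2=10). 10 + next roll (5) = 15. Cumulative: 95
Frame 9: OPEN (5+2=7). Cumulative: 102
Frame 10: OPEN. Sum of all frame-10 rolls (2+4) = 6. Cumulative: 108

Answer: 15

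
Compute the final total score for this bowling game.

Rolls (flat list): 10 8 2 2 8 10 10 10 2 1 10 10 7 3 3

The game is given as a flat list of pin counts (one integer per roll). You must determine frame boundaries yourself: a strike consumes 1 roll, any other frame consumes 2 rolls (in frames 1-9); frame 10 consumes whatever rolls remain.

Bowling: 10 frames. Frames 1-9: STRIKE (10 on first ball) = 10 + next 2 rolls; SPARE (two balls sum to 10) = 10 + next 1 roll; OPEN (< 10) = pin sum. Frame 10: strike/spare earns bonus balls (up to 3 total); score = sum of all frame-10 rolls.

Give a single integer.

Frame 1: STRIKE. 10 + next two rolls (8+2) = 20. Cumulative: 20
Frame 2: SPARE (8+2=10). 10 + next roll (2) = 12. Cumulative: 32
Frame 3: SPARE (2+8=10). 10 + next roll (10) = 20. Cumulative: 52
Frame 4: STRIKE. 10 + next two rolls (10+10) = 30. Cumulative: 82
Frame 5: STRIKE. 10 + next two rolls (10+2) = 22. Cumulative: 104
Frame 6: STRIKE. 10 + next two rolls (2+1) = 13. Cumulative: 117
Frame 7: OPEN (2+1=3). Cumulative: 120
Frame 8: STRIKE. 10 + next two rolls (10+7) = 27. Cumulative: 147
Frame 9: STRIKE. 10 + next two rolls (7+3) = 20. Cumulative: 167
Frame 10: SPARE. Sum of all frame-10 rolls (7+3+3) = 13. Cumulative: 180

Answer: 180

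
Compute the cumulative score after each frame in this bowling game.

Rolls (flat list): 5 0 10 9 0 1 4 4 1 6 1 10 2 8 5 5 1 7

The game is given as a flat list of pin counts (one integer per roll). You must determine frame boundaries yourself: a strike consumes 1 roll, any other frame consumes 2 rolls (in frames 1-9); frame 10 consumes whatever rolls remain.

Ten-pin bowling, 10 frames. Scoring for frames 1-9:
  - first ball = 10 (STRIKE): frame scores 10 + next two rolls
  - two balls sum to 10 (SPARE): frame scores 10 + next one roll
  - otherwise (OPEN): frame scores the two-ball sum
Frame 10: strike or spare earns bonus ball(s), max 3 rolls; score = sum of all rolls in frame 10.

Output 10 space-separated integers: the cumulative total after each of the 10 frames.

Answer: 5 24 33 38 43 50 70 85 96 104

Derivation:
Frame 1: OPEN (5+0=5). Cumulative: 5
Frame 2: STRIKE. 10 + next two rolls (9+0) = 19. Cumulative: 24
Frame 3: OPEN (9+0=9). Cumulative: 33
Frame 4: OPEN (1+4=5). Cumulative: 38
Frame 5: OPEN (4+1=5). Cumulative: 43
Frame 6: OPEN (6+1=7). Cumulative: 50
Frame 7: STRIKE. 10 + next two rolls (2+8) = 20. Cumulative: 70
Frame 8: SPARE (2+8=10). 10 + next roll (5) = 15. Cumulative: 85
Frame 9: SPARE (5+5=10). 10 + next roll (1) = 11. Cumulative: 96
Frame 10: OPEN. Sum of all frame-10 rolls (1+7) = 8. Cumulative: 104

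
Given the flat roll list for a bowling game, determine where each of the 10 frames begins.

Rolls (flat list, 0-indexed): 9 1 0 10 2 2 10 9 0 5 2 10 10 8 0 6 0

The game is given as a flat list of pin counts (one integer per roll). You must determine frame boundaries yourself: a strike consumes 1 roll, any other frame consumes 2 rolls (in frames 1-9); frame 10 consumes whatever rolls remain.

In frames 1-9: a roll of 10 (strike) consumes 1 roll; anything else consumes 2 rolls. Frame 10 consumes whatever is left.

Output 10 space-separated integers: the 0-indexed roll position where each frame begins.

Frame 1 starts at roll index 0: rolls=9,1 (sum=10), consumes 2 rolls
Frame 2 starts at roll index 2: rolls=0,10 (sum=10), consumes 2 rolls
Frame 3 starts at roll index 4: rolls=2,2 (sum=4), consumes 2 rolls
Frame 4 starts at roll index 6: roll=10 (strike), consumes 1 roll
Frame 5 starts at roll index 7: rolls=9,0 (sum=9), consumes 2 rolls
Frame 6 starts at roll index 9: rolls=5,2 (sum=7), consumes 2 rolls
Frame 7 starts at roll index 11: roll=10 (strike), consumes 1 roll
Frame 8 starts at roll index 12: roll=10 (strike), consumes 1 roll
Frame 9 starts at roll index 13: rolls=8,0 (sum=8), consumes 2 rolls
Frame 10 starts at roll index 15: 2 remaining rolls

Answer: 0 2 4 6 7 9 11 12 13 15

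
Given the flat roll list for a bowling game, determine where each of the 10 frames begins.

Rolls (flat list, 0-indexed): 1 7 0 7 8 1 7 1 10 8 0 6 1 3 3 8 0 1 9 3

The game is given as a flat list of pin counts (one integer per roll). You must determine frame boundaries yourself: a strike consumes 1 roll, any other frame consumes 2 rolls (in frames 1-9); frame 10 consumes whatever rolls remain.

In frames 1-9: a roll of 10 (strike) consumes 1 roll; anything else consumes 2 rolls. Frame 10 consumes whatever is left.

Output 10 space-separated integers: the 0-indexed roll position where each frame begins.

Frame 1 starts at roll index 0: rolls=1,7 (sum=8), consumes 2 rolls
Frame 2 starts at roll index 2: rolls=0,7 (sum=7), consumes 2 rolls
Frame 3 starts at roll index 4: rolls=8,1 (sum=9), consumes 2 rolls
Frame 4 starts at roll index 6: rolls=7,1 (sum=8), consumes 2 rolls
Frame 5 starts at roll index 8: roll=10 (strike), consumes 1 roll
Frame 6 starts at roll index 9: rolls=8,0 (sum=8), consumes 2 rolls
Frame 7 starts at roll index 11: rolls=6,1 (sum=7), consumes 2 rolls
Frame 8 starts at roll index 13: rolls=3,3 (sum=6), consumes 2 rolls
Frame 9 starts at roll index 15: rolls=8,0 (sum=8), consumes 2 rolls
Frame 10 starts at roll index 17: 3 remaining rolls

Answer: 0 2 4 6 8 9 11 13 15 17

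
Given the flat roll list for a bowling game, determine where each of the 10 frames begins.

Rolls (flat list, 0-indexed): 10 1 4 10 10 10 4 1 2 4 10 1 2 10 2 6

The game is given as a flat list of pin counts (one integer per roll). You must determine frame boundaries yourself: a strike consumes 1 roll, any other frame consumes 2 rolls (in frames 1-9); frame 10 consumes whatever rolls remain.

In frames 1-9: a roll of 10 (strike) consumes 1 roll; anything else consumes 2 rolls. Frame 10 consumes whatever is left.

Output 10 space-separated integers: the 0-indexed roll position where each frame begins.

Frame 1 starts at roll index 0: roll=10 (strike), consumes 1 roll
Frame 2 starts at roll index 1: rolls=1,4 (sum=5), consumes 2 rolls
Frame 3 starts at roll index 3: roll=10 (strike), consumes 1 roll
Frame 4 starts at roll index 4: roll=10 (strike), consumes 1 roll
Frame 5 starts at roll index 5: roll=10 (strike), consumes 1 roll
Frame 6 starts at roll index 6: rolls=4,1 (sum=5), consumes 2 rolls
Frame 7 starts at roll index 8: rolls=2,4 (sum=6), consumes 2 rolls
Frame 8 starts at roll index 10: roll=10 (strike), consumes 1 roll
Frame 9 starts at roll index 11: rolls=1,2 (sum=3), consumes 2 rolls
Frame 10 starts at roll index 13: 3 remaining rolls

Answer: 0 1 3 4 5 6 8 10 11 13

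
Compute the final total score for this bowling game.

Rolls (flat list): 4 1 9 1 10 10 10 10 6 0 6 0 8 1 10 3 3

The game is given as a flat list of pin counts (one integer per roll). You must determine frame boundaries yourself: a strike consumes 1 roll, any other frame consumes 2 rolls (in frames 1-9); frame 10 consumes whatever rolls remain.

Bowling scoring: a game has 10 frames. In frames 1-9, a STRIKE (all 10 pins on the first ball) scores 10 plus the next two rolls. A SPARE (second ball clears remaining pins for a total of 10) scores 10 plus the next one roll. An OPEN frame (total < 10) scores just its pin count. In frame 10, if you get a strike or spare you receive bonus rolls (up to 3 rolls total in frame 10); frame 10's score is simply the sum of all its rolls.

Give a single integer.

Frame 1: OPEN (4+1=5). Cumulative: 5
Frame 2: SPARE (9+1=10). 10 + next roll (10) = 20. Cumulative: 25
Frame 3: STRIKE. 10 + next two rolls (10+10) = 30. Cumulative: 55
Frame 4: STRIKE. 10 + next two rolls (10+10) = 30. Cumulative: 85
Frame 5: STRIKE. 10 + next two rolls (10+6) = 26. Cumulative: 111
Frame 6: STRIKE. 10 + next two rolls (6+0) = 16. Cumulative: 127
Frame 7: OPEN (6+0=6). Cumulative: 133
Frame 8: OPEN (6+0=6). Cumulative: 139
Frame 9: OPEN (8+1=9). Cumulative: 148
Frame 10: STRIKE. Sum of all frame-10 rolls (10+3+3) = 16. Cumulative: 164

Answer: 164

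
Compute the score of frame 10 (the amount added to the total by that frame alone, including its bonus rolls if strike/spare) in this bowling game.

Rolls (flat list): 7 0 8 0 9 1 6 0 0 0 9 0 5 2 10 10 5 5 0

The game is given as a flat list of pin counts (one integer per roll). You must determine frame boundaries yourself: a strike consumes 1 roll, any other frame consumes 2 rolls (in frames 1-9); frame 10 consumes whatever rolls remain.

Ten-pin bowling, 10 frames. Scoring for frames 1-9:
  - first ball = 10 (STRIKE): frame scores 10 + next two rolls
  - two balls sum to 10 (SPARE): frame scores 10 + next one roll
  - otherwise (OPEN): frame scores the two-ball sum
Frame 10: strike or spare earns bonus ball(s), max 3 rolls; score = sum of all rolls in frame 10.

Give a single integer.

Answer: 10

Derivation:
Frame 1: OPEN (7+0=7). Cumulative: 7
Frame 2: OPEN (8+0=8). Cumulative: 15
Frame 3: SPARE (9+1=10). 10 + next roll (6) = 16. Cumulative: 31
Frame 4: OPEN (6+0=6). Cumulative: 37
Frame 5: OPEN (0+0=0). Cumulative: 37
Frame 6: OPEN (9+0=9). Cumulative: 46
Frame 7: OPEN (5+2=7). Cumulative: 53
Frame 8: STRIKE. 10 + next two rolls (10+5) = 25. Cumulative: 78
Frame 9: STRIKE. 10 + next two rolls (5+5) = 20. Cumulative: 98
Frame 10: SPARE. Sum of all frame-10 rolls (5+5+0) = 10. Cumulative: 108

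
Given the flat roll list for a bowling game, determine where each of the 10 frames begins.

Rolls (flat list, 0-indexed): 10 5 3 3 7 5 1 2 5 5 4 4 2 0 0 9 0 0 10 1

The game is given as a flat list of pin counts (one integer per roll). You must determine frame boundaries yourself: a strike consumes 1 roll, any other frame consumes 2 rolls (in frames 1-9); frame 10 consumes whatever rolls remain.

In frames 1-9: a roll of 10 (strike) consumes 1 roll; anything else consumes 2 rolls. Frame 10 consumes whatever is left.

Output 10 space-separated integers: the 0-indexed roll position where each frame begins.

Answer: 0 1 3 5 7 9 11 13 15 17

Derivation:
Frame 1 starts at roll index 0: roll=10 (strike), consumes 1 roll
Frame 2 starts at roll index 1: rolls=5,3 (sum=8), consumes 2 rolls
Frame 3 starts at roll index 3: rolls=3,7 (sum=10), consumes 2 rolls
Frame 4 starts at roll index 5: rolls=5,1 (sum=6), consumes 2 rolls
Frame 5 starts at roll index 7: rolls=2,5 (sum=7), consumes 2 rolls
Frame 6 starts at roll index 9: rolls=5,4 (sum=9), consumes 2 rolls
Frame 7 starts at roll index 11: rolls=4,2 (sum=6), consumes 2 rolls
Frame 8 starts at roll index 13: rolls=0,0 (sum=0), consumes 2 rolls
Frame 9 starts at roll index 15: rolls=9,0 (sum=9), consumes 2 rolls
Frame 10 starts at roll index 17: 3 remaining rolls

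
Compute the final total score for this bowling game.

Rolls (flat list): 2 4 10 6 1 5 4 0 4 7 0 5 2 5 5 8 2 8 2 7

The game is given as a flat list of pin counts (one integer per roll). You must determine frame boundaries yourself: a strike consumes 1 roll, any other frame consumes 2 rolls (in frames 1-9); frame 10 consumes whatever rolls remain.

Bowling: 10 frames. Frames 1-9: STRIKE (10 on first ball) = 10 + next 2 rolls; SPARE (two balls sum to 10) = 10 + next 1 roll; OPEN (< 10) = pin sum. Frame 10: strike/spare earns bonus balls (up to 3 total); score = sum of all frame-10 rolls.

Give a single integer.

Answer: 110

Derivation:
Frame 1: OPEN (2+4=6). Cumulative: 6
Frame 2: STRIKE. 10 + next two rolls (6+1) = 17. Cumulative: 23
Frame 3: OPEN (6+1=7). Cumulative: 30
Frame 4: OPEN (5+4=9). Cumulative: 39
Frame 5: OPEN (0+4=4). Cumulative: 43
Frame 6: OPEN (7+0=7). Cumulative: 50
Frame 7: OPEN (5+2=7). Cumulative: 57
Frame 8: SPARE (5+5=10). 10 + next roll (8) = 18. Cumulative: 75
Frame 9: SPARE (8+2=10). 10 + next roll (8) = 18. Cumulative: 93
Frame 10: SPARE. Sum of all frame-10 rolls (8+2+7) = 17. Cumulative: 110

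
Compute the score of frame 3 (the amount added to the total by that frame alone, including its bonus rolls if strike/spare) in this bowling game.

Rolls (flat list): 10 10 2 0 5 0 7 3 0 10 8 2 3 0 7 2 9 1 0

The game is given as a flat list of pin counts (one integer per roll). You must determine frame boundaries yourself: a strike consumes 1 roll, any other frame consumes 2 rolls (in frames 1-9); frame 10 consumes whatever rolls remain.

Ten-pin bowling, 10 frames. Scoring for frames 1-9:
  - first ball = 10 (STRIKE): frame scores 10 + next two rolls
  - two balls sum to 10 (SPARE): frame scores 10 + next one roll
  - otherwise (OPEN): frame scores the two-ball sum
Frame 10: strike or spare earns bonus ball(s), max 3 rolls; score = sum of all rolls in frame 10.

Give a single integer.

Answer: 2

Derivation:
Frame 1: STRIKE. 10 + next two rolls (10+2) = 22. Cumulative: 22
Frame 2: STRIKE. 10 + next two rolls (2+0) = 12. Cumulative: 34
Frame 3: OPEN (2+0=2). Cumulative: 36
Frame 4: OPEN (5+0=5). Cumulative: 41
Frame 5: SPARE (7+3=10). 10 + next roll (0) = 10. Cumulative: 51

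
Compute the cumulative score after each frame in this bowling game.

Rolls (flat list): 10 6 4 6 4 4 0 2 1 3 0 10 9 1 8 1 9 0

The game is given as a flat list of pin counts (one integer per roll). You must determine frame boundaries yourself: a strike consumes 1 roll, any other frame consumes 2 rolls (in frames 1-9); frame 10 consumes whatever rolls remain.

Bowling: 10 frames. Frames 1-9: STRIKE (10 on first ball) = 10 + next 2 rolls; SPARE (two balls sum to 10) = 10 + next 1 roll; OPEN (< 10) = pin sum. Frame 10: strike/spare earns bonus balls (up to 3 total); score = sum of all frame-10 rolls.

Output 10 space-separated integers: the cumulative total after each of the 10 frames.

Answer: 20 36 50 54 57 60 80 98 107 116

Derivation:
Frame 1: STRIKE. 10 + next two rolls (6+4) = 20. Cumulative: 20
Frame 2: SPARE (6+4=10). 10 + next roll (6) = 16. Cumulative: 36
Frame 3: SPARE (6+4=10). 10 + next roll (4) = 14. Cumulative: 50
Frame 4: OPEN (4+0=4). Cumulative: 54
Frame 5: OPEN (2+1=3). Cumulative: 57
Frame 6: OPEN (3+0=3). Cumulative: 60
Frame 7: STRIKE. 10 + next two rolls (9+1) = 20. Cumulative: 80
Frame 8: SPARE (9+1=10). 10 + next roll (8) = 18. Cumulative: 98
Frame 9: OPEN (8+1=9). Cumulative: 107
Frame 10: OPEN. Sum of all frame-10 rolls (9+0) = 9. Cumulative: 116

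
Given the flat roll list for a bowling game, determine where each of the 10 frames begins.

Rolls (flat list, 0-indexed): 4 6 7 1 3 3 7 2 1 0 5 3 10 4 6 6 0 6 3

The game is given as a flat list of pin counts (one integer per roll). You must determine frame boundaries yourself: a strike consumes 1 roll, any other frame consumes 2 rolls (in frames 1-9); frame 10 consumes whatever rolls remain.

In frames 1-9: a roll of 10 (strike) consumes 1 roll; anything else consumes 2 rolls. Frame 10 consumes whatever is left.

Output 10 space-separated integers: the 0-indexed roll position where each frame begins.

Answer: 0 2 4 6 8 10 12 13 15 17

Derivation:
Frame 1 starts at roll index 0: rolls=4,6 (sum=10), consumes 2 rolls
Frame 2 starts at roll index 2: rolls=7,1 (sum=8), consumes 2 rolls
Frame 3 starts at roll index 4: rolls=3,3 (sum=6), consumes 2 rolls
Frame 4 starts at roll index 6: rolls=7,2 (sum=9), consumes 2 rolls
Frame 5 starts at roll index 8: rolls=1,0 (sum=1), consumes 2 rolls
Frame 6 starts at roll index 10: rolls=5,3 (sum=8), consumes 2 rolls
Frame 7 starts at roll index 12: roll=10 (strike), consumes 1 roll
Frame 8 starts at roll index 13: rolls=4,6 (sum=10), consumes 2 rolls
Frame 9 starts at roll index 15: rolls=6,0 (sum=6), consumes 2 rolls
Frame 10 starts at roll index 17: 2 remaining rolls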